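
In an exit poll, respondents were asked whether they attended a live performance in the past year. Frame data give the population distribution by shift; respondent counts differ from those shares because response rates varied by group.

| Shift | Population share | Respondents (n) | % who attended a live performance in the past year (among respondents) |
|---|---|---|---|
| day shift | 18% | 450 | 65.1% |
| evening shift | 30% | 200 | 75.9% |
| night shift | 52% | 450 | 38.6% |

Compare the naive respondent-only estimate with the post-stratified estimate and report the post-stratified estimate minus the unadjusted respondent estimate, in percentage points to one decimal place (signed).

Naive respondent-only estimate (weights = respondent counts):
  (450/1100)×65.1 + (200/1100)×75.9 + (450/1100)×38.6 = 56.2227%
Post-stratifying to population shares instead:
  0.18×65.1 + 0.3×75.9 + 0.52×38.6 = 54.56%
Difference = 54.56 − 56.2227 = -1.6627 pp.

-1.7 percentage points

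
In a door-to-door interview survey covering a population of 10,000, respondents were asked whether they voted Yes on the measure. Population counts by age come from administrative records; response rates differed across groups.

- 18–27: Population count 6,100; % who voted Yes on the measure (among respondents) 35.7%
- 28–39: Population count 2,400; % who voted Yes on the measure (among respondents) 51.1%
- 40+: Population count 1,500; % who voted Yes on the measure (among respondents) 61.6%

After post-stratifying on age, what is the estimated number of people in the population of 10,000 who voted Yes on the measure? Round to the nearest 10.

4,330

Each cell contributes its population count × the respondent rate:
  18–27: 6,100 × 35.7% = 2177.7
  28–39: 2,400 × 51.1% = 1226.4
  40+: 1,500 × 61.6% = 924
Estimated total = 4328.1 → 4,330.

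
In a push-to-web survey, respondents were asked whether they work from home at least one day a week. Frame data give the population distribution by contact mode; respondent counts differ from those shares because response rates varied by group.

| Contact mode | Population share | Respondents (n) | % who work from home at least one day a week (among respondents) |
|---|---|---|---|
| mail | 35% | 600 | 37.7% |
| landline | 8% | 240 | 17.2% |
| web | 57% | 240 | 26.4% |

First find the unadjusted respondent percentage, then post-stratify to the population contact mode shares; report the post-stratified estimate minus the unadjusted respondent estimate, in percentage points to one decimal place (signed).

Naive respondent-only estimate (weights = respondent counts):
  (600/1080)×37.7 + (240/1080)×17.2 + (240/1080)×26.4 = 30.6333%
Post-stratified estimate weights by population shares:
  0.35×37.7 + 0.08×17.2 + 0.57×26.4 = 29.619%
Difference = 29.619 − 30.6333 = -1.0143 pp.

-1.0 percentage points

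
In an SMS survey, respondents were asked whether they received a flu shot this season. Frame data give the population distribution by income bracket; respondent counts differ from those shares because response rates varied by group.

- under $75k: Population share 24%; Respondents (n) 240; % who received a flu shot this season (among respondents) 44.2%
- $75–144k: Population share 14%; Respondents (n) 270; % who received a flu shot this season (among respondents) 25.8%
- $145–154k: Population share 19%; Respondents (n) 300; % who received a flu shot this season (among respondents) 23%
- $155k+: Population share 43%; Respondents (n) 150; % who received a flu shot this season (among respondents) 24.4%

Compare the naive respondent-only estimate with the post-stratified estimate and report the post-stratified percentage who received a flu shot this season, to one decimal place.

Unadjusted (pooled respondent) estimate weights by respondent counts:
  (240/960)×44.2 + (270/960)×25.8 + (300/960)×23 + (150/960)×24.4 = 29.3062%
Post-stratified estimate weights by population shares:
  0.24×44.2 + 0.14×25.8 + 0.19×23 + 0.43×24.4 = 29.082%

29.1%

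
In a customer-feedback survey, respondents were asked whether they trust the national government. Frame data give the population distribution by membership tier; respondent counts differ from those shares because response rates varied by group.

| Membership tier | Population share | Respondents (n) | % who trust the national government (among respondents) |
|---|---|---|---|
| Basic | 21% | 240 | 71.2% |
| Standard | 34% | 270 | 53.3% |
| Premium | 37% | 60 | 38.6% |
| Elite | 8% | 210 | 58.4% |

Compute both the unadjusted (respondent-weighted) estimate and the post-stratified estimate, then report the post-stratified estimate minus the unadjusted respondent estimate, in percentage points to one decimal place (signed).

-7.0 percentage points

Naive respondent-only estimate (weights = respondent counts):
  (240/780)×71.2 + (270/780)×53.3 + (60/780)×38.6 + (210/780)×58.4 = 59.05%
Post-stratified estimate weights by population shares:
  0.21×71.2 + 0.34×53.3 + 0.37×38.6 + 0.08×58.4 = 52.028%
Difference = 52.028 − 59.05 = -7.022 pp.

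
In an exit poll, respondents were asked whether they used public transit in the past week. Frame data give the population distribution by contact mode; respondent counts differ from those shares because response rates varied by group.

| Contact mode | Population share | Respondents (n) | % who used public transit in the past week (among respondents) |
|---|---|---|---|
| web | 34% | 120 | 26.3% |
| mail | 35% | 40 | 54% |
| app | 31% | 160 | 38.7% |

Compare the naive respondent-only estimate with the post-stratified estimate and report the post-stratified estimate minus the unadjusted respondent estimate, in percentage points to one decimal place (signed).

+3.9 percentage points

Naive respondent-only estimate (weights = respondent counts):
  (120/320)×26.3 + (40/320)×54 + (160/320)×38.7 = 35.9625%
Reweighting by population contact mode shares:
  0.34×26.3 + 0.35×54 + 0.31×38.7 = 39.839%
Difference = 39.839 − 35.9625 = 3.8765 pp.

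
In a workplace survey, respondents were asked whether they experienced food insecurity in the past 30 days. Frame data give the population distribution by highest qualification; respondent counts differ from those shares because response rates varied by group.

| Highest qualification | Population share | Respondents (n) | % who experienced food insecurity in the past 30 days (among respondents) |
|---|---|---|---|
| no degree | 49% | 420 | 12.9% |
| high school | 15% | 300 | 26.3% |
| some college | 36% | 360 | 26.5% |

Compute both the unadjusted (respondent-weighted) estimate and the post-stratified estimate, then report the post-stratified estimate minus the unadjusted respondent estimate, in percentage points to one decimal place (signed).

Naive respondent-only estimate (weights = respondent counts):
  (420/1080)×12.9 + (300/1080)×26.3 + (360/1080)×26.5 = 21.1556%
Post-stratified estimate weights by population shares:
  0.49×12.9 + 0.15×26.3 + 0.36×26.5 = 19.806%
Difference = 19.806 − 21.1556 = -1.3496 pp.

-1.3 percentage points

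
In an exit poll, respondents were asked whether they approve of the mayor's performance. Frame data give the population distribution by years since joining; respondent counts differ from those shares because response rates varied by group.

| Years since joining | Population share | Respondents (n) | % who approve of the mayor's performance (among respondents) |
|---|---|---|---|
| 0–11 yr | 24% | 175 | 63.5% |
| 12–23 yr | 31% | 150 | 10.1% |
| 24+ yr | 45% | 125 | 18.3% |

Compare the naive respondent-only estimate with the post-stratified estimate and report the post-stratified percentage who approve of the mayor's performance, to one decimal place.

26.6%

Naive respondent-only estimate (weights = respondent counts):
  (175/450)×63.5 + (150/450)×10.1 + (125/450)×18.3 = 33.1444%
Post-stratifying to population shares instead:
  0.24×63.5 + 0.31×10.1 + 0.45×18.3 = 26.606%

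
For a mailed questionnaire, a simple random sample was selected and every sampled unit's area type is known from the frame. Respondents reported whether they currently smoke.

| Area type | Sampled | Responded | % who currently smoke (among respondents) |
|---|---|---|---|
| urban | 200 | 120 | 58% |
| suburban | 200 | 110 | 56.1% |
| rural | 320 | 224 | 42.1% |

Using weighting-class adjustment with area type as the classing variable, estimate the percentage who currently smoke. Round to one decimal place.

Response rates by class: urban 120/200 = 60%, suburban 110/200 = 55%, rural 224/320 = 70%.
Weighting each respondent by the inverse class response rate inflates each class back to its sampled size, so the class weight is n_sampled:
  urban: 200 × 58 = 11,600
  suburban: 200 × 56.1 = 11,220
  rural: 320 × 42.1 = 13,472
Adjusted estimate = 36,292 / 720 = 50.4056 → 50.4%.

50.4%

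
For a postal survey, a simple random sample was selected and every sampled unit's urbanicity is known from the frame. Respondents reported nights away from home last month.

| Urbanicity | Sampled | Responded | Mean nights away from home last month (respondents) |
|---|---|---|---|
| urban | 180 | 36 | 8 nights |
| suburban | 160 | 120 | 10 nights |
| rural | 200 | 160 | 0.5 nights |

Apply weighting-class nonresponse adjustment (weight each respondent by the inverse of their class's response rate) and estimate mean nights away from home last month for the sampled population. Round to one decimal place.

5.8

Class response rates: urban 36/180 = 20%, suburban 120/160 = 75%, rural 160/200 = 80%.
Weighting each respondent by the inverse class response rate inflates each class back to its sampled size, so the class weight is n_sampled:
  urban: 180 × 8 = 1440
  suburban: 160 × 10 = 1600
  rural: 200 × 0.5 = 100
Adjusted estimate = 3140 / 540 = 5.81482 → 5.8.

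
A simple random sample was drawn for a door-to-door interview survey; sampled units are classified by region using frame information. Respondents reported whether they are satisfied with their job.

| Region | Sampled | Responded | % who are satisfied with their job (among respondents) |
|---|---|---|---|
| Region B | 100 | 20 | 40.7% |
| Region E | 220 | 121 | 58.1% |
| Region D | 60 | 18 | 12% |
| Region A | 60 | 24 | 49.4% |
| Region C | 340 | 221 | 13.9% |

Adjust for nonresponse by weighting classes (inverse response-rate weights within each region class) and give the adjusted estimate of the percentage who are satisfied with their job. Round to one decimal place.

32.4%

Response rates by class: Region B 20/100 = 20%, Region E 121/220 = 55%, Region D 18/60 = 30%, Region A 24/60 = 40%, Region C 221/340 = 65%.
Each respondent's weight = sampled/responded in their class; summing within a class gives n_sampled, so:
  Region B: 100 × 40.7 = 4070
  Region E: 220 × 58.1 = 12,782
  Region D: 60 × 12 = 720
  Region A: 60 × 49.4 = 2964
  Region C: 340 × 13.9 = 4726
Adjusted estimate = 25,262 / 780 = 32.3872 → 32.4%.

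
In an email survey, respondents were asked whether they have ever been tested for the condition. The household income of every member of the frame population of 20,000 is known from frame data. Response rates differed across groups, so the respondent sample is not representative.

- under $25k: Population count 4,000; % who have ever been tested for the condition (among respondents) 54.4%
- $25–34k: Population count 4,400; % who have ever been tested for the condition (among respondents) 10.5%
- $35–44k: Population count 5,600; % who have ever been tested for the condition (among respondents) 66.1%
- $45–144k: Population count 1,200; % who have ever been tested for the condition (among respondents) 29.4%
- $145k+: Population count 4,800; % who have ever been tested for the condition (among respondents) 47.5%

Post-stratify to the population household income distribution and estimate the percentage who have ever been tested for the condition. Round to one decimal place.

Weight each group's respondent value by its population share:
  under $25k: (4,000/20,000) × 54.4 = 10.88
  $25–34k: (4,400/20,000) × 10.5 = 2.31
  $35–44k: (5,600/20,000) × 66.1 = 18.508
  $45–144k: (1,200/20,000) × 29.4 = 1.764
  $145k+: (4,800/20,000) × 47.5 = 11.4
Post-stratified estimate = 44.862 → 44.9%.

44.9%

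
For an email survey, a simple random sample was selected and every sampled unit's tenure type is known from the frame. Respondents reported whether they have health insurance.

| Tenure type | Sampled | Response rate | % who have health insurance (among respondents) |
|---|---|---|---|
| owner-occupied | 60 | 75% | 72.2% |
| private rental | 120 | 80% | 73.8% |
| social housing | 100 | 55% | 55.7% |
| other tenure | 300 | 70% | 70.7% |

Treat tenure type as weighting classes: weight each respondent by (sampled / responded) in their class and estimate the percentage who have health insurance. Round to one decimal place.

68.9%

Inverse-response-rate weighting restores each class to its sampled count, so class totals weight by n_sampled:
  owner-occupied: 60 × 72.2 = 4332
  private rental: 120 × 73.8 = 8856
  social housing: 100 × 55.7 = 5570
  other tenure: 300 × 70.7 = 21,210
Adjusted estimate = 39,968 / 580 = 68.9103 → 68.9%.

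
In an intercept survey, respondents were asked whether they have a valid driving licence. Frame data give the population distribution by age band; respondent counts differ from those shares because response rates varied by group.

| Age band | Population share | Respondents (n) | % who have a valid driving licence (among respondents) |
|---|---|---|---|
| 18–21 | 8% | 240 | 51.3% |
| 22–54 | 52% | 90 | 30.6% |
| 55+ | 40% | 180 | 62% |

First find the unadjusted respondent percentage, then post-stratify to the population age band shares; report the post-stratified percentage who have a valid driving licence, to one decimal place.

Without adjustment, the pooled respondent share is:
  (240/510)×51.3 + (90/510)×30.6 + (180/510)×62 = 51.4235%
Post-stratified estimate weights by population shares:
  0.08×51.3 + 0.52×30.6 + 0.4×62 = 44.816%

44.8%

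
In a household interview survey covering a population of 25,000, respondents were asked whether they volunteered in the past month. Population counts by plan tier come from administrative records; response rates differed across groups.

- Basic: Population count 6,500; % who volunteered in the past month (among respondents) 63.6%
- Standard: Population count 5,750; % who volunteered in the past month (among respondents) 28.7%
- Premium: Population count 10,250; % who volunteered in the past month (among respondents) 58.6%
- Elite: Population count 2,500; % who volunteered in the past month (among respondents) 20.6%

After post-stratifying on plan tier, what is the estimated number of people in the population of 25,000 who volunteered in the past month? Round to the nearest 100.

Apply each group's respondent rate to its population count:
  Basic: 6,500 × 63.6% = 4134
  Standard: 5,750 × 28.7% = 1650.25
  Premium: 10,250 × 58.6% = 6006.5
  Elite: 2,500 × 20.6% = 515
Estimated total = 12305.8 → 12,300.

12,300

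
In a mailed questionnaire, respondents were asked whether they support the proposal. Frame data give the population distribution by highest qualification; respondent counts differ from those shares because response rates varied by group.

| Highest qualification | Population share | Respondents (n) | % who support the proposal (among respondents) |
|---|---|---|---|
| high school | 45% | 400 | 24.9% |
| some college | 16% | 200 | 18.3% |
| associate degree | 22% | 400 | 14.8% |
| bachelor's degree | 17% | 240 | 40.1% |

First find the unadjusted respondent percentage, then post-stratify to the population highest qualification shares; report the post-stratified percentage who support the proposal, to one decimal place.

24.2%

Unadjusted (pooled respondent) estimate weights by respondent counts:
  (400/1240)×24.9 + (200/1240)×18.3 + (400/1240)×14.8 + (240/1240)×40.1 = 23.5194%
Post-stratifying to population shares instead:
  0.45×24.9 + 0.16×18.3 + 0.22×14.8 + 0.17×40.1 = 24.206%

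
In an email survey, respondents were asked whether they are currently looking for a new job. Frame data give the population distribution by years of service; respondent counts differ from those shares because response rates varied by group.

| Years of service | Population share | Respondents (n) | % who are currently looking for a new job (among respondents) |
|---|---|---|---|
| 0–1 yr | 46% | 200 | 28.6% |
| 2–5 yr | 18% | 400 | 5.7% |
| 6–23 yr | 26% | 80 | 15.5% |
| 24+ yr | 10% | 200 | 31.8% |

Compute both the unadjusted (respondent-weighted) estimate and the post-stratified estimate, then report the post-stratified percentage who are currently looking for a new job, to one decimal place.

21.4%

Without adjustment, the pooled respondent share is:
  (200/880)×28.6 + (400/880)×5.7 + (80/880)×15.5 + (200/880)×31.8 = 17.7273%
Reweighting by population years of service shares:
  0.46×28.6 + 0.18×5.7 + 0.26×15.5 + 0.1×31.8 = 21.392%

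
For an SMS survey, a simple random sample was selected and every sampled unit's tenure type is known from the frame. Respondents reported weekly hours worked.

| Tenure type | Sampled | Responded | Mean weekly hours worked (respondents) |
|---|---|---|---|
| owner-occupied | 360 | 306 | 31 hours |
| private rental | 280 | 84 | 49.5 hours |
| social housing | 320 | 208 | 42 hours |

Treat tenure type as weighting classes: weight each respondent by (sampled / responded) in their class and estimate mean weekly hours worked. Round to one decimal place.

Class response rates: owner-occupied 306/360 = 85%, private rental 84/280 = 30%, social housing 208/320 = 65%.
Weighting each respondent by the inverse class response rate inflates each class back to its sampled size, so the class weight is n_sampled:
  owner-occupied: 360 × 31 = 11,160
  private rental: 280 × 49.5 = 13,860
  social housing: 320 × 42 = 13,440
Adjusted estimate = 38,460 / 960 = 40.0625 → 40.1.

40.1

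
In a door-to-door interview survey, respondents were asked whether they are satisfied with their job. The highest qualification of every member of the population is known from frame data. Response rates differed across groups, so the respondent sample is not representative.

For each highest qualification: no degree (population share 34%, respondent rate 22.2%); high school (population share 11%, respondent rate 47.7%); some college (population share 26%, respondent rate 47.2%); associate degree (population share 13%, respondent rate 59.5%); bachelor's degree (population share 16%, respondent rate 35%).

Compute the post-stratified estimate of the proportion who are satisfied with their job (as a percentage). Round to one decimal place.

Weight each group's respondent value by its population share:
  no degree: 0.34 × 22.2 = 7.548
  high school: 0.11 × 47.7 = 5.247
  some college: 0.26 × 47.2 = 12.272
  associate degree: 0.13 × 59.5 = 7.735
  bachelor's degree: 0.16 × 35 = 5.6
Post-stratified estimate = 38.402 → 38.4%.

38.4%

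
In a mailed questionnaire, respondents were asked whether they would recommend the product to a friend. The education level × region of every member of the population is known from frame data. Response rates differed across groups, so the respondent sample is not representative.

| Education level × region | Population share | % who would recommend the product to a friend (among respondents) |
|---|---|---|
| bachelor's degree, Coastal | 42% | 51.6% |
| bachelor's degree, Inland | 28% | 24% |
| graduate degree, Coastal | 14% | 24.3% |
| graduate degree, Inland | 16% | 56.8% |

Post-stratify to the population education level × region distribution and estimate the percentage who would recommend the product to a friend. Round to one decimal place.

Weight each group's respondent value by its population share:
  bachelor's degree, Coastal: 0.42 × 51.6 = 21.672
  bachelor's degree, Inland: 0.28 × 24 = 6.72
  graduate degree, Coastal: 0.14 × 24.3 = 3.402
  graduate degree, Inland: 0.16 × 56.8 = 9.088
Post-stratified estimate = 40.882 → 40.9%.

40.9%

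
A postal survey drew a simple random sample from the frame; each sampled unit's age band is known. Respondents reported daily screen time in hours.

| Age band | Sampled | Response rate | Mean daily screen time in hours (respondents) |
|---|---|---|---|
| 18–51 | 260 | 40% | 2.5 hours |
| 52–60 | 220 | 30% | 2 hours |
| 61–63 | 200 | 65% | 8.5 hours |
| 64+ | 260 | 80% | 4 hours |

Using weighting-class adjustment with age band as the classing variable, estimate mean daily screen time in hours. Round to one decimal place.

Each respondent's weight = sampled/responded in their class; summing within a class gives n_sampled, so:
  18–51: 260 × 2.5 = 650
  52–60: 220 × 2 = 440
  61–63: 200 × 8.5 = 1700
  64+: 260 × 4 = 1040
Adjusted estimate = 3830 / 940 = 4.07447 → 4.1.

4.1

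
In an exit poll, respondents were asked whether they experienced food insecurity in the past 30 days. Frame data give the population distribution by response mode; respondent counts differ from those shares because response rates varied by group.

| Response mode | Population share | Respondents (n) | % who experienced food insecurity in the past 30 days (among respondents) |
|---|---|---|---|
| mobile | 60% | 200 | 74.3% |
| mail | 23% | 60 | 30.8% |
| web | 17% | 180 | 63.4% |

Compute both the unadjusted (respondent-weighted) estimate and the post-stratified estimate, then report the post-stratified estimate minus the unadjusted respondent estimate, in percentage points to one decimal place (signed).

-1.5 percentage points

Unadjusted (pooled respondent) estimate weights by respondent counts:
  (200/440)×74.3 + (60/440)×30.8 + (180/440)×63.4 = 63.9091%
Reweighting by population response mode shares:
  0.6×74.3 + 0.23×30.8 + 0.17×63.4 = 62.442%
Difference = 62.442 − 63.9091 = -1.4671 pp.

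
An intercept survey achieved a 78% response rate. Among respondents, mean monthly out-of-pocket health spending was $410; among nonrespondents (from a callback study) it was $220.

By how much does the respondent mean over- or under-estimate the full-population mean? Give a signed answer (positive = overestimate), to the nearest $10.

Nonresponse fraction = 1 − 0.78 = 0.22.
Bias = (nonresponse fraction) × (respondent mean − nonrespondent mean)
     = 0.22 × (410 − 220) = 0.22 × 190 = 41.8.

+$40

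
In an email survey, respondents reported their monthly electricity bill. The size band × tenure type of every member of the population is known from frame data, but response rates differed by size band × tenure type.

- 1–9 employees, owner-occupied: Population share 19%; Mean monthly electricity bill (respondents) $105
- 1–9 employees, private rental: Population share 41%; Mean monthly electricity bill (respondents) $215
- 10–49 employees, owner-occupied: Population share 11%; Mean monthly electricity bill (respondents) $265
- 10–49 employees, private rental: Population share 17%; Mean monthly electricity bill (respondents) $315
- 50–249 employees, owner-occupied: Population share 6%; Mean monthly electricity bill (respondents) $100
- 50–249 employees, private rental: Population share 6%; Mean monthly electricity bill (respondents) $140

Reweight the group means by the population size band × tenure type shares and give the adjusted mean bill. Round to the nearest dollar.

$205

Post-stratification weights by population share, not respondent share:
  1–9 employees, owner-occupied: 0.19 × 105 = 19.95
  1–9 employees, private rental: 0.41 × 215 = 88.15
  10–49 employees, owner-occupied: 0.11 × 265 = 29.15
  10–49 employees, private rental: 0.17 × 315 = 53.55
  50–249 employees, owner-occupied: 0.06 × 100 = 6
  50–249 employees, private rental: 0.06 × 140 = 8.4
Post-stratified estimate = 205.2 → $205.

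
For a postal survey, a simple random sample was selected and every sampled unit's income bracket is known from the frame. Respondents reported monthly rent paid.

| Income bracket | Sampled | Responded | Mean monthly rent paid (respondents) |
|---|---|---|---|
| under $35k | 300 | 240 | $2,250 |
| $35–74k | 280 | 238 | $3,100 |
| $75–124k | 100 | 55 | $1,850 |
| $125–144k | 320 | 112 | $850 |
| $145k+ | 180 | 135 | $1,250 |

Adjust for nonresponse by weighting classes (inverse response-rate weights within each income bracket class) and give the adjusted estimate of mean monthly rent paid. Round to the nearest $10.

Class response rates: under $35k 240/300 = 80%, $35–74k 238/280 = 85%, $75–124k 55/100 = 55%, $125–144k 112/320 = 35%, $145k+ 135/180 = 75%.
Each respondent's weight = sampled/responded in their class; summing within a class gives n_sampled, so:
  under $35k: 300 × 2250 = 675,000
  $35–74k: 280 × 3100 = 868,000
  $75–124k: 100 × 1850 = 185,000
  $125–144k: 320 × 850 = 272,000
  $145k+: 180 × 1250 = 225,000
Adjusted estimate = 2,225,000 / 1,180 = 1885.59 → $1,890.

$1,890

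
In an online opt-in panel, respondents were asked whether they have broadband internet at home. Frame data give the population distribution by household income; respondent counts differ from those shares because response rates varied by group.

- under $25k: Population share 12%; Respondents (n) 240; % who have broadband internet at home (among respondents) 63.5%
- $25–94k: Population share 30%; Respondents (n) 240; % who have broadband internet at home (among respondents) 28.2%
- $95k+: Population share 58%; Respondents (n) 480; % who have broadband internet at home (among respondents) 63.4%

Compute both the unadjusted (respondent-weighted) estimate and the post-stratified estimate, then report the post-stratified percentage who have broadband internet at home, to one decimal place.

52.9%

Without adjustment, the pooled respondent share is:
  (240/960)×63.5 + (240/960)×28.2 + (480/960)×63.4 = 54.625%
Reweighting by population household income shares:
  0.12×63.5 + 0.3×28.2 + 0.58×63.4 = 52.852%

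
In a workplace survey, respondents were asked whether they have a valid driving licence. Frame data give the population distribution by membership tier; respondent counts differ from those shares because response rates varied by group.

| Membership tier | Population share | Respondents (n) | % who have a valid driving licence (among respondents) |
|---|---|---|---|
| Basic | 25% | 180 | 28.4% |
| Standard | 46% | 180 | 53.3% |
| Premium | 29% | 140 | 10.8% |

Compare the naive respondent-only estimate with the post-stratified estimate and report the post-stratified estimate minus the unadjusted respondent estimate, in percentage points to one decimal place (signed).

Without adjustment, the pooled respondent share is:
  (180/500)×28.4 + (180/500)×53.3 + (140/500)×10.8 = 32.436%
Reweighting by population membership tier shares:
  0.25×28.4 + 0.46×53.3 + 0.29×10.8 = 34.75%
Difference = 34.75 − 32.436 = 2.314 pp.

+2.3 percentage points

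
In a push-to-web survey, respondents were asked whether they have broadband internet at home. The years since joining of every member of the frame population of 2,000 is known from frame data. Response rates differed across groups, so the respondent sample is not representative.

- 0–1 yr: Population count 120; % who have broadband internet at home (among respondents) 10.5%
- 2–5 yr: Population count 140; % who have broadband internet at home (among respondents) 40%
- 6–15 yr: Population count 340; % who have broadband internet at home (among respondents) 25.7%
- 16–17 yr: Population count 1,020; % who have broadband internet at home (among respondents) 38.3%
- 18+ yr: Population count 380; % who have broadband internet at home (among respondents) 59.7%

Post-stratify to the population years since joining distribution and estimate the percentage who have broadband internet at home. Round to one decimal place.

38.7%

Weight each group's respondent value by its population share:
  0–1 yr: (120/2,000) × 10.5 = 0.63
  2–5 yr: (140/2,000) × 40 = 2.8
  6–15 yr: (340/2,000) × 25.7 = 4.369
  16–17 yr: (1,020/2,000) × 38.3 = 19.533
  18+ yr: (380/2,000) × 59.7 = 11.343
Post-stratified estimate = 38.675 → 38.7%.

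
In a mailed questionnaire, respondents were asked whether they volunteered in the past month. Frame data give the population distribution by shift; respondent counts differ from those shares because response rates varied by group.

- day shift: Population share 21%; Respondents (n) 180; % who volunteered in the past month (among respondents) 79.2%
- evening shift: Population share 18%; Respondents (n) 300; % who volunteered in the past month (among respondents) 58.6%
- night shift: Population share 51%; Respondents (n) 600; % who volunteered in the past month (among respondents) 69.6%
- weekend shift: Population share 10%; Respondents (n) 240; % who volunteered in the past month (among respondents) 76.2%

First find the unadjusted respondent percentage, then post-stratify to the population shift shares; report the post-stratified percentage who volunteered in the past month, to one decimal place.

70.3%

Unadjusted (pooled respondent) estimate weights by respondent counts:
  (180/1320)×79.2 + (300/1320)×58.6 + (600/1320)×69.6 + (240/1320)×76.2 = 69.6091%
Post-stratifying to population shares instead:
  0.21×79.2 + 0.18×58.6 + 0.51×69.6 + 0.1×76.2 = 70.296%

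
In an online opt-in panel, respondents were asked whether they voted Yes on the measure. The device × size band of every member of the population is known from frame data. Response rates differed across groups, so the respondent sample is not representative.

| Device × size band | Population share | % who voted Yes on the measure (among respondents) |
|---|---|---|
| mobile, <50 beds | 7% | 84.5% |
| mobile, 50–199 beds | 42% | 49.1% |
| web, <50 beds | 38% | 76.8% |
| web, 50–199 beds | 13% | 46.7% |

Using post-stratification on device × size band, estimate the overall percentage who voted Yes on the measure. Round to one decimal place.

Reweight to the known device × size band distribution:
  mobile, <50 beds: 0.07 × 84.5 = 5.915
  mobile, 50–199 beds: 0.42 × 49.1 = 20.622
  web, <50 beds: 0.38 × 76.8 = 29.184
  web, 50–199 beds: 0.13 × 46.7 = 6.071
Post-stratified estimate = 61.792 → 61.8%.

61.8%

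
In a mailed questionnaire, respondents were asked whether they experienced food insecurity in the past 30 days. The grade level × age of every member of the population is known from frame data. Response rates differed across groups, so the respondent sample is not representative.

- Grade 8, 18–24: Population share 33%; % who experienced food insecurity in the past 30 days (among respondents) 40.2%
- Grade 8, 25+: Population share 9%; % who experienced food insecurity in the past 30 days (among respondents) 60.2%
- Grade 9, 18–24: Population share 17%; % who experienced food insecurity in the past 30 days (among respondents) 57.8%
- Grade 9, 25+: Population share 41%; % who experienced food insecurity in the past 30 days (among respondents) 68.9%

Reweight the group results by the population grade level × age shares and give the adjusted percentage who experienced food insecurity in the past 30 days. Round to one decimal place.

56.8%

Weight each group's respondent value by its population share:
  Grade 8, 18–24: 0.33 × 40.2 = 13.266
  Grade 8, 25+: 0.09 × 60.2 = 5.418
  Grade 9, 18–24: 0.17 × 57.8 = 9.826
  Grade 9, 25+: 0.41 × 68.9 = 28.249
Post-stratified estimate = 56.759 → 56.8%.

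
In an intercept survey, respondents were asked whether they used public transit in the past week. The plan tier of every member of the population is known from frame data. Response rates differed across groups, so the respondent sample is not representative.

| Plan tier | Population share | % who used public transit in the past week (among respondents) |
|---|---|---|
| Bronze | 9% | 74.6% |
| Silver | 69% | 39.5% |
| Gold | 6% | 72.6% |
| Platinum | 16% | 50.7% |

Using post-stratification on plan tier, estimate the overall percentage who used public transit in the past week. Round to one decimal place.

Reweight to the known plan tier distribution:
  Bronze: 0.09 × 74.6 = 6.714
  Silver: 0.69 × 39.5 = 27.255
  Gold: 0.06 × 72.6 = 4.356
  Platinum: 0.16 × 50.7 = 8.112
Post-stratified estimate = 46.437 → 46.4%.

46.4%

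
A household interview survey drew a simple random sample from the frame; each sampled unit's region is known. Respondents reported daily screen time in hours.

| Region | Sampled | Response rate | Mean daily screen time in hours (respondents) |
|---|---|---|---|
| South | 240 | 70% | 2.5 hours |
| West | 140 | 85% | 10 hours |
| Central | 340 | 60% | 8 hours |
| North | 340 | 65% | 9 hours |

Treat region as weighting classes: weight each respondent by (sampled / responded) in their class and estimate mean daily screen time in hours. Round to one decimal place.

Each respondent's weight = sampled/responded in their class; summing within a class gives n_sampled, so:
  South: 240 × 2.5 = 600
  West: 140 × 10 = 1400
  Central: 340 × 8 = 2720
  North: 340 × 9 = 3060
Adjusted estimate = 7780 / 1,060 = 7.33962 → 7.3.

7.3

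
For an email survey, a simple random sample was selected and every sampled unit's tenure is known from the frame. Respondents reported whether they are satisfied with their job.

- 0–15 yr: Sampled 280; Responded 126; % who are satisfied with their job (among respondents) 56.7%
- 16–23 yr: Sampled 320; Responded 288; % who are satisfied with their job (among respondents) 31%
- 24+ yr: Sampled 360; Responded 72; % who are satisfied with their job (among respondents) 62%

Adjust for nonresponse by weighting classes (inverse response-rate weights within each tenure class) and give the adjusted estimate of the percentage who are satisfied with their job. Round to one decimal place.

Class response rates: 0–15 yr 126/280 = 45%, 16–23 yr 288/320 = 90%, 24+ yr 72/360 = 20%.
Inverse-response-rate weighting restores each class to its sampled count, so class totals weight by n_sampled:
  0–15 yr: 280 × 56.7 = 15,876
  16–23 yr: 320 × 31 = 9920
  24+ yr: 360 × 62 = 22,320
Adjusted estimate = 48,116 / 960 = 50.1208 → 50.1%.

50.1%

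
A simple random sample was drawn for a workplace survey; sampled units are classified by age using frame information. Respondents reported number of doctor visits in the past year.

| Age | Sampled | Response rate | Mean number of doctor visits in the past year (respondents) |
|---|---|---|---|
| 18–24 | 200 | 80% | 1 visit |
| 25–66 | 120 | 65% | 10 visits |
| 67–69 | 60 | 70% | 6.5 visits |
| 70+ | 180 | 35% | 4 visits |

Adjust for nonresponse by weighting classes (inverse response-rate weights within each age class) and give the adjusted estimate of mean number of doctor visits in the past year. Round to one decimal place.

4.5

With weight = n_sampled/n_responded per class, the weighted class total is n_sampled:
  18–24: 200 × 1 = 200
  25–66: 120 × 10 = 1200
  67–69: 60 × 6.5 = 390
  70+: 180 × 4 = 720
Adjusted estimate = 2510 / 560 = 4.48214 → 4.5.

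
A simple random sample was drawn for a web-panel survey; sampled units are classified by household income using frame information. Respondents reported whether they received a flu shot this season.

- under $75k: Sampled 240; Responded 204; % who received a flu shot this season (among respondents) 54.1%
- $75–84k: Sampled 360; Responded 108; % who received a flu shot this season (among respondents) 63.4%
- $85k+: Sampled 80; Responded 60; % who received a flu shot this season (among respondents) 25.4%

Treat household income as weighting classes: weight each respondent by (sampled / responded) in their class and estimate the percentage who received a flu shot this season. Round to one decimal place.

55.6%

Response rates by class: under $75k 204/240 = 85%, $75–84k 108/360 = 30%, $85k+ 60/80 = 75%.
With weight = n_sampled/n_responded per class, the weighted class total is n_sampled:
  under $75k: 240 × 54.1 = 12,984
  $75–84k: 360 × 63.4 = 22,824
  $85k+: 80 × 25.4 = 2032
Adjusted estimate = 37,840 / 680 = 55.6471 → 55.6%.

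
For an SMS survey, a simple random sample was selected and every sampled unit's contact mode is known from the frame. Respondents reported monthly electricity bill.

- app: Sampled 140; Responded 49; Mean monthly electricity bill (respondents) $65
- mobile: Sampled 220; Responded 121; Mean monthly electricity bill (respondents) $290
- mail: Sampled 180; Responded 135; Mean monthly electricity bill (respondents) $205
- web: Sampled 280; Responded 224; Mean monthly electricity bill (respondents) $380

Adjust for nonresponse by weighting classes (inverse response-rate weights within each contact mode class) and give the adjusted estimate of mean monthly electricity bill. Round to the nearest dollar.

$264

Response rates by class: app 49/140 = 35%, mobile 121/220 = 55%, mail 135/180 = 75%, web 224/280 = 80%.
Inverse-response-rate weighting restores each class to its sampled count, so class totals weight by n_sampled:
  app: 140 × 65 = 9100
  mobile: 220 × 290 = 63,800
  mail: 180 × 205 = 36,900
  web: 280 × 380 = 106,400
Adjusted estimate = 216,200 / 820 = 263.659 → $264.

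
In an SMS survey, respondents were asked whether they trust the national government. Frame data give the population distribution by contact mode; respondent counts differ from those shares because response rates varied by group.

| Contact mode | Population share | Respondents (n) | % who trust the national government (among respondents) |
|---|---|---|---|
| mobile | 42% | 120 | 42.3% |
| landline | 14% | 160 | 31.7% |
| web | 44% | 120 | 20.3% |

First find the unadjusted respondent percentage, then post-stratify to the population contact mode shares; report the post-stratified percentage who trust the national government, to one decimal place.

Naive respondent-only estimate (weights = respondent counts):
  (120/400)×42.3 + (160/400)×31.7 + (120/400)×20.3 = 31.46%
Post-stratifying to population shares instead:
  0.42×42.3 + 0.14×31.7 + 0.44×20.3 = 31.136%

31.1%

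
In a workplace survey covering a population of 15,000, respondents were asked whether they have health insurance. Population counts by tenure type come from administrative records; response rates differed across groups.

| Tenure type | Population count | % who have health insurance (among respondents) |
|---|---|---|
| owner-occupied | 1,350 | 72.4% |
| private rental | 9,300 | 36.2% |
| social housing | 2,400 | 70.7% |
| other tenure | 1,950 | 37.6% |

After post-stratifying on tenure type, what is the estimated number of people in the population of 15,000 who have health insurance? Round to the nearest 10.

Apply each group's respondent rate to its population count:
  owner-occupied: 1,350 × 72.4% = 977.4
  private rental: 9,300 × 36.2% = 3366.6
  social housing: 2,400 × 70.7% = 1696.8
  other tenure: 1,950 × 37.6% = 733.2
Estimated total = 6774 → 6,770.

6,770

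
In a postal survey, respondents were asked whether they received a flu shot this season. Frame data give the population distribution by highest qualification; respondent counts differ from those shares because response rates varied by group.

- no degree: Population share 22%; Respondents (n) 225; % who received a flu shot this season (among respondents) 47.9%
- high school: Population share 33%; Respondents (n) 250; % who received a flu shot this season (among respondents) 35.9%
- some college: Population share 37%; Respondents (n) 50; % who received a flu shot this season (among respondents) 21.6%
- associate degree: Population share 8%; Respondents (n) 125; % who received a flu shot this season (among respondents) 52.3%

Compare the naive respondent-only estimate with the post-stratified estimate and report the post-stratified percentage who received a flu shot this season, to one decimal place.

Naive respondent-only estimate (weights = respondent counts):
  (225/650)×47.9 + (250/650)×35.9 + (50/650)×21.6 + (125/650)×52.3 = 42.1077%
Post-stratified estimate weights by population shares:
  0.22×47.9 + 0.33×35.9 + 0.37×21.6 + 0.08×52.3 = 34.561%

34.6%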